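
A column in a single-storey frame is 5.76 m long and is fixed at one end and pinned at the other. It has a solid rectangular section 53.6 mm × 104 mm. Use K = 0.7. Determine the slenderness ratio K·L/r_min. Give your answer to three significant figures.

λ ≈ 261

Buckling occurs about the weak axis: I_min = h·b³/12 with b = 53.6 mm (the shorter side).
I_min = 104×53.6³/12 = 1.335×10^6 mm⁴
A = 5.574×10^3 mm²;  r_min = √(I/A) = √(1.335×10^6/5.574×10^3) = 15.47 mm
L_e = K·L = 0.7 × 5.76 m = 4.032 m = 4032.0 mm
λ = L_e / r_min = 4032.0 / 15.47 = 261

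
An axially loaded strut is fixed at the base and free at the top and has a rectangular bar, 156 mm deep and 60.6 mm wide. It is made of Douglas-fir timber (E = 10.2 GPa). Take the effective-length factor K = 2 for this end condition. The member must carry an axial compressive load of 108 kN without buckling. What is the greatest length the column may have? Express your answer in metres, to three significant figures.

L_max ≈ 0.821 m

Buckling occurs about the weak axis: I_min = h·b³/12 with b = 60.6 mm (the shorter side).
I_min = 156×60.6³/12 = 2.893×10^6 mm⁴
I = 2.893×10^-6 m⁴
At the buckling limit P_cr = P = 1.080×10^5 N
From P_cr = π²EI/(K·L)²:  L = (1/K)·√(π²EI/P_cr) = (1/2)·√(π²×1.02×10^10×2.893×10^-6/1.080×10^5)
L = 0.821 m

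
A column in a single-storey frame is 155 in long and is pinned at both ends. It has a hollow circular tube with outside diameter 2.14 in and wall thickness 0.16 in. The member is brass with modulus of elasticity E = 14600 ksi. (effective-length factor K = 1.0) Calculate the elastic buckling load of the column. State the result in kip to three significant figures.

Inner diameter d_i = 2.14 − 2×0.16 = 1.820 in
I = π(d_o⁴ − d_i⁴)/64 = π(2.14⁴ − 1.820⁴)/64 = 0.4909 in⁴
Effective length L_e = K·L = 1 × 155 = 155.0 in
P_cr = π²EI / L_e² = π² × 14600×10³ × 0.4909 / 155.0² = 2.944×10^3 lb

P_cr ≈ 2.94 kip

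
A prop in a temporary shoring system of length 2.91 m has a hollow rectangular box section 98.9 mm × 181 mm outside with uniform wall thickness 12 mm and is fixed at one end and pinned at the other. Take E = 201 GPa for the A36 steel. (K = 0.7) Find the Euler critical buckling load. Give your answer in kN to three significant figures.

Inner dimensions: h_i = 181 − 2×12 = 157.0 mm, b_i = 98.9 − 2×12 = 74.90 mm
Weak-axis I_min = (h_o·b_o³ − h_i·b_i³)/12 with b_o = 98.9, b_i = 74.90 mm (shorter outer/inner sides).
I_min = (181×98.9³ − 157.0×74.90³)/12 = 9.094×10^6 mm⁴
I = 9.094×10^6 mm⁴ = 9.094×10^-6 m⁴
Effective length L_e = K·L = 0.7 × 2.91 = 2.037 m
P_cr = π²EI / L_e² = π² × 201×10⁹ × 9.094×10^-6 / 2.037² = 4.348×10^6 N

P_cr ≈ 4350 kN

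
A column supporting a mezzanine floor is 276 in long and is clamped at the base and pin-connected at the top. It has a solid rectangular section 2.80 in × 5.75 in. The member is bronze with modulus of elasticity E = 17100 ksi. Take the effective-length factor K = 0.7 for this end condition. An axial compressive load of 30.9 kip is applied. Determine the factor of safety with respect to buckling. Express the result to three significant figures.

Buckling occurs about the weak axis: I_min = h·b³/12 with b = 2.80 in (the shorter side).
I_min = 5.75×2.80³/12 = 10.52 in⁴
Effective length L_e = K·L = 0.7 × 276 = 193.2 in
P_cr = π²EI / L_e² = π² × 17100×10³ × 10.52 / 193.2² = 4.756×10^4 lb
Factor of safety n = P_cr / P = 47.560 / 30.9 = 1.54

n ≈ 1.54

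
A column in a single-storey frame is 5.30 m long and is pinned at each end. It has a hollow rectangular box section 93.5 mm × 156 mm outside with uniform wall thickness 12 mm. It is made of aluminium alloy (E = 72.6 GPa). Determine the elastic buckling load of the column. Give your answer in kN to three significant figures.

P_cr ≈ 177 kN

Inner dimensions: h_i = 156 − 2×12 = 132.0 mm, b_i = 93.5 − 2×12 = 69.50 mm
Weak-axis I_min = (h_o·b_o³ − h_i·b_i³)/12 with b_o = 93.5, b_i = 69.50 mm (shorter outer/inner sides).
I_min = (156×93.5³ − 132.0×69.50³)/12 = 6.933×10^6 mm⁴
I = 6.933×10^6 mm⁴ = 6.933×10^-6 m⁴
Effective length L_e = K·L = 1 × 5.30 = 5.300 m
P_cr = π²EI / L_e² = π² × 72.6×10⁹ × 6.933×10^-6 / 5.300² = 1.769×10^5 N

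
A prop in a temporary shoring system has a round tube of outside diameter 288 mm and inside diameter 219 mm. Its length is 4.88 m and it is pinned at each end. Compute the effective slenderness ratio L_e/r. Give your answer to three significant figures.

d_o = 288 mm, d_i = 219 mm
I = π(d_o⁴ − d_i⁴)/64 = π(288⁴ − 219.0⁴)/64 = 2.248×10^8 mm⁴
A = 2.748×10^4 mm²;  r_min = √(I/A) = √(2.248×10^8/2.748×10^4) = 90.45 mm
L_e = K·L = 1 × 4.88 m = 4.880 m = 4880.0 mm
λ = L_e / r_min = 4880.0 / 90.45 = 54.0

λ ≈ 54.0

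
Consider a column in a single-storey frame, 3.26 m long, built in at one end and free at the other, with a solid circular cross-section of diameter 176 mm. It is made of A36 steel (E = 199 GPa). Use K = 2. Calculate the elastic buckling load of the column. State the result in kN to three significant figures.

P_cr ≈ 2180 kN

I = πd⁴/64 = π×176⁴/64 = 4.710×10^7 mm⁴
I = 4.710×10^7 mm⁴ = 4.710×10^-5 m⁴
Effective length L_e = K·L = 2 × 3.26 = 6.520 m
P_cr = π²EI / L_e² = π² × 199×10⁹ × 4.710×10^-5 / 6.520² = 2.176×10^6 N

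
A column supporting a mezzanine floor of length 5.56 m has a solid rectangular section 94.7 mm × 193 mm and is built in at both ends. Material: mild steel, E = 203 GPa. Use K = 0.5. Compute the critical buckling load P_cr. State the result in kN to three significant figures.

Buckling occurs about the weak axis: I_min = h·b³/12 with b = 94.7 mm (the shorter side).
I_min = 193×94.7³/12 = 1.366×10^7 mm⁴
I = 1.366×10^7 mm⁴ = 1.366×10^-5 m⁴
Effective length L_e = K·L = 0.5 × 5.56 = 2.780 m
P_cr = π²EI / L_e² = π² × 203×10⁹ × 1.366×10^-5 / 2.780² = 3.541×10^6 N

P_cr ≈ 3540 kN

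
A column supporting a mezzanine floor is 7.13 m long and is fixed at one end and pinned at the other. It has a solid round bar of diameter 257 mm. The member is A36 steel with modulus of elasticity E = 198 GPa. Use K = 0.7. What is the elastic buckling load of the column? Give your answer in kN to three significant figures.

I = πd⁴/64 = π×257⁴/64 = 2.141×10^8 mm⁴
I = 2.141×10^8 mm⁴ = 2.141×10^-4 m⁴
Effective length L_e = K·L = 0.7 × 7.13 = 4.991 m
P_cr = π²EI / L_e² = π² × 198×10⁹ × 2.141×10^-4 / 4.991² = 1.680×10^7 N

P_cr ≈ 16800 kN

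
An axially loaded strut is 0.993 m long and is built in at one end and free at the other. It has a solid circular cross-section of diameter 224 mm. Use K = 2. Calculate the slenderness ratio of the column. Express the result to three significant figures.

I = πd⁴/64 = π×224⁴/64 = 1.236×10^8 mm⁴
A = 3.941×10^4 mm²;  r_min = √(I/A) = √(1.236×10^8/3.941×10^4) = 56.00 mm
L_e = K·L = 2 × 0.993 m = 1.986 m = 1986.0 mm
λ = L_e / r_min = 1986.0 / 56.00 = 35.5

λ ≈ 35.5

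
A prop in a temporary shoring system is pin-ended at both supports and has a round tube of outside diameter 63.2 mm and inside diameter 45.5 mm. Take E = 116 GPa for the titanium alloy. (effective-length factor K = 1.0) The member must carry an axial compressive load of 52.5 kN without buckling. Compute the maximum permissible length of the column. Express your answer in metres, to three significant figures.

d_o = 63.2 mm, d_i = 45.5 mm
I = π(d_o⁴ − d_i⁴)/64 = π(63.2⁴ − 45.50⁴)/64 = 5.728×10^5 mm⁴
I = 5.728×10^-7 m⁴
At the buckling limit P_cr = P = 5.250×10^4 N
From P_cr = π²EI/(K·L)²:  L = (1/K)·√(π²EI/P_cr) = (1/1)·√(π²×1.16×10^11×5.728×10^-7/5.250×10^4)
L = 3.53 m

L_max ≈ 3.53 m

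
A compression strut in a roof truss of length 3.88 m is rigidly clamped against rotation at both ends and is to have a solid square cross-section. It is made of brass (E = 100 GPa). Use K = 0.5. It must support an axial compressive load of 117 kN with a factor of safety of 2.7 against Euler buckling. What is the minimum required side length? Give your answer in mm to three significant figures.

a ≈ 61.7 mm

Required P_cr = n·P = 2.7 × 117 = 315.9 kN
L_e = K·L = 0.5 × 3.88 = 1.940 m
Required I = P_cr·L_e²/(π²E) = 3.159×10^5 × 1.940² / (π² × 1.00×10^11) = 1.205×10^-6 m⁴
I_req = 1.205×10^6 mm⁴
Solid square: I = a⁴/12  ⇒  a = (12I)^(1/4) = (12×1.205×10^6)^(1/4) = 61.7 mm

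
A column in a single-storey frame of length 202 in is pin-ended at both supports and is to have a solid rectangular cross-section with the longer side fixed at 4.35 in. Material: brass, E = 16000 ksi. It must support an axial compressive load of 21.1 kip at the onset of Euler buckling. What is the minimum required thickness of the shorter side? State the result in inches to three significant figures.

b ≈ 2.47 in

L_e = K·L = 1 × 202 = 202.0 in
Required I = P_cr·L_e²/(π²E) = 2.110×10^4 × 202.0² / (π² × 1.60×10^7) = 5.452 in⁴
Rectangle, weak axis: I_min = h·b³/12 with h = 4.35 in fixed  ⇒  b = (12I/h)^(1/3) = 2.47 in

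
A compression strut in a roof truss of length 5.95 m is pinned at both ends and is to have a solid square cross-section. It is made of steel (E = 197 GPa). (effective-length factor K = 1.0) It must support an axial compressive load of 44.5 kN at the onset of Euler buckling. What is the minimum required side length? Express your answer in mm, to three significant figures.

L_e = K·L = 1 × 5.95 = 5.950 m
Required I = P_cr·L_e²/(π²E) = 4.450×10^4 × 5.950² / (π² × 1.97×10^11) = 8.103×10^-7 m⁴
I_req = 8.103×10^5 mm⁴
Solid square: I = a⁴/12  ⇒  a = (12I)^(1/4) = (12×8.103×10^5)^(1/4) = 55.8 mm

a ≈ 55.8 mm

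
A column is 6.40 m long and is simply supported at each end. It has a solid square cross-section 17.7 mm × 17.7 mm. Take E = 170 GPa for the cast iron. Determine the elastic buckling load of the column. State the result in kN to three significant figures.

P_cr ≈ 0.335 kN

I = a⁴/12 = 17.7⁴/12 = 8.179×10^3 mm⁴
I = 8.179×10^3 mm⁴ = 8.179×10^-9 m⁴
Effective length L_e = K·L = 1 × 6.40 = 6.400 m
P_cr = π²EI / L_e² = π² × 170×10⁹ × 8.179×10^-9 / 6.400² = 335.0 N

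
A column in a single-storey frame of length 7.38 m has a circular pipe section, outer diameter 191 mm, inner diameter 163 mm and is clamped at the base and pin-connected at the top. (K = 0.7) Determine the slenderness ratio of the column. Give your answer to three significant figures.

λ ≈ 82.3

d_o = 191 mm, d_i = 163 mm
I = π(d_o⁴ − d_i⁴)/64 = π(191⁴ − 163.0⁴)/64 = 3.068×10^7 mm⁴
A = 7.785×10^3 mm²;  r_min = √(I/A) = √(3.068×10^7/7.785×10^3) = 62.77 mm
L_e = K·L = 0.7 × 7.38 m = 5.166 m = 5166.0 mm
λ = L_e / r_min = 5166.0 / 62.77 = 82.3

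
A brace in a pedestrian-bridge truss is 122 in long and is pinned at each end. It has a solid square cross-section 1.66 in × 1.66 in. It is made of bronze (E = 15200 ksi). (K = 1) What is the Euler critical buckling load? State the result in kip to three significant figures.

P_cr ≈ 6.38 kip

I = a⁴/12 = 1.66⁴/12 = 0.6328 in⁴
Effective length L_e = K·L = 1 × 122 = 122.0 in
P_cr = π²EI / L_e² = π² × 15200×10³ × 0.6328 / 122.0² = 6.378×10^3 lb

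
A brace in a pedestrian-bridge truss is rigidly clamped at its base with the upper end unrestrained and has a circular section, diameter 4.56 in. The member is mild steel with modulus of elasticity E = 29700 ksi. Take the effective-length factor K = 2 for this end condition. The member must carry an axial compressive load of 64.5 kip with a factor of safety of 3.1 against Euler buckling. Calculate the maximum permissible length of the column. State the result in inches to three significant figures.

L_max ≈ 88.2 in

I = πd⁴/64 = π×4.56⁴/64 = 21.22 in⁴
Required critical load P_cr = n·P = 3.1 × 64.5 = 200.0 kip = 2.000×10^5 lb
From P_cr = π²EI/(K·L)²:  L = (1/K)·√(π²EI/P_cr) = (1/2)·√(π²×2.97×10^7×21.22/2.000×10^5)
L = 88.2 in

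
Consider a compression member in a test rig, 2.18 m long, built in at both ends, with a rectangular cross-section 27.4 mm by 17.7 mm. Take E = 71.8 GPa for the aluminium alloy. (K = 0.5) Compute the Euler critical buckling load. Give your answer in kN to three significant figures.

P_cr ≈ 7.55 kN

Buckling occurs about the weak axis: I_min = h·b³/12 with b = 17.7 mm (the shorter side).
I_min = 27.4×17.7³/12 = 1.266×10^4 mm⁴
I = 1.266×10^4 mm⁴ = 1.266×10^-8 m⁴
Effective length L_e = K·L = 0.5 × 2.18 = 1.090 m
P_cr = π²EI / L_e² = π² × 71.8×10⁹ × 1.266×10^-8 / 1.090² = 7.552×10^3 N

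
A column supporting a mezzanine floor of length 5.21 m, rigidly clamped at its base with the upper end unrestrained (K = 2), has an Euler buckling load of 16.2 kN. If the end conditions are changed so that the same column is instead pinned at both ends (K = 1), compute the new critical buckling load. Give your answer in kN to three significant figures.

P_cr ∝ 1/K², so P_cr,new = P_cr,old × (K_old/K_new)² = 16.2 × (2/1)²
= 16.2 × 4.000 = 64.8 kN

P_cr ≈ 64.8 kN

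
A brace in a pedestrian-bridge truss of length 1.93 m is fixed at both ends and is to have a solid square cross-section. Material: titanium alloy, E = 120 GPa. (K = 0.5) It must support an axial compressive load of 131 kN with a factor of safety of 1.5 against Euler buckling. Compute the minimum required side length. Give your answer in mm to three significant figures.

Required P_cr = n·P = 1.5 × 131 = 196.5 kN
L_e = K·L = 0.5 × 1.93 = 0.9650 m
Required I = P_cr·L_e²/(π²E) = 1.965×10^5 × 0.9650² / (π² × 1.20×10^11) = 1.545×10^-7 m⁴
I_req = 1.545×10^5 mm⁴
Solid square: I = a⁴/12  ⇒  a = (12I)^(1/4) = (12×1.545×10^5)^(1/4) = 36.9 mm

a ≈ 36.9 mm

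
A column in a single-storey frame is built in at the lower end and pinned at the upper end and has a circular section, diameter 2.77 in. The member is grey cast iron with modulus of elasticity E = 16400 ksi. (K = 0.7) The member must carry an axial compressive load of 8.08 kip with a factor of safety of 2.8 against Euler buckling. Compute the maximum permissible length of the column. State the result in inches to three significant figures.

I = πd⁴/64 = π×2.77⁴/64 = 2.890 in⁴
Required critical load P_cr = n·P = 2.8 × 8.08 = 22.62 kip = 2.262×10^4 lb
From P_cr = π²EI/(K·L)²:  L = (1/K)·√(π²EI/P_cr) = (1/0.7)·√(π²×1.64×10^7×2.890/2.262×10^4)
L = 205 in

L_max ≈ 205 in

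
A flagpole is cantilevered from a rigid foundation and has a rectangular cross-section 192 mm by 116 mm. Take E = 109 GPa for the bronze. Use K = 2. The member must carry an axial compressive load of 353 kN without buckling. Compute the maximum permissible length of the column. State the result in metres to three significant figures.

L_max ≈ 4.36 m

Buckling occurs about the weak axis: I_min = h·b³/12 with b = 116 mm (the shorter side).
I_min = 192×116³/12 = 2.497×10^7 mm⁴
I = 2.497×10^-5 m⁴
At the buckling limit P_cr = P = 3.530×10^5 N
From P_cr = π²EI/(K·L)²:  L = (1/K)·√(π²EI/P_cr) = (1/2)·√(π²×1.09×10^11×2.497×10^-5/3.530×10^5)
L = 4.36 m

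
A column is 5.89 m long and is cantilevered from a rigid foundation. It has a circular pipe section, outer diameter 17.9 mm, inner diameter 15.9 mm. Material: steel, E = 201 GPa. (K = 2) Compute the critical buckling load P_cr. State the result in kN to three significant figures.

d_o = 17.9 mm, d_i = 15.9 mm
I = π(d_o⁴ − d_i⁴)/64 = π(17.9⁴ − 15.90⁴)/64 = 1.902×10^3 mm⁴
I = 1.902×10^3 mm⁴ = 1.902×10^-9 m⁴
Effective length L_e = K·L = 2 × 5.89 = 11.78 m
P_cr = π²EI / L_e² = π² × 201×10⁹ × 1.902×10^-9 / 11.78² = 27.19 N

P_cr ≈ 0.0272 kN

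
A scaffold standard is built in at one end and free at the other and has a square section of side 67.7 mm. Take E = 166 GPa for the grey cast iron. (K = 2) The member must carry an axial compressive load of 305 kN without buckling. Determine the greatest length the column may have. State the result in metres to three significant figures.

I = a⁴/12 = 67.7⁴/12 = 1.751×10^6 mm⁴
I = 1.751×10^-6 m⁴
At the buckling limit P_cr = P = 3.050×10^5 N
From P_cr = π²EI/(K·L)²:  L = (1/K)·√(π²EI/P_cr) = (1/2)·√(π²×1.66×10^11×1.751×10^-6/3.050×10^5)
L = 1.53 m

L_max ≈ 1.53 m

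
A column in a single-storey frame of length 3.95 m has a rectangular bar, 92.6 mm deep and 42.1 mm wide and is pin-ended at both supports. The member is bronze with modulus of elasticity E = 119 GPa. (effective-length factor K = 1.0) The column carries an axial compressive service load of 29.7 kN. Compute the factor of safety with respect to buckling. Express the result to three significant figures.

n ≈ 1.46

Buckling occurs about the weak axis: I_min = h·b³/12 with b = 42.1 mm (the shorter side).
I_min = 92.6×42.1³/12 = 5.758×10^5 mm⁴
I = 5.758×10^5 mm⁴ = 5.758×10^-7 m⁴
Effective length L_e = K·L = 1 × 3.95 = 3.950 m
P_cr = π²EI / L_e² = π² × 119×10⁹ × 5.758×10^-7 / 3.950² = 4.334×10^4 N
Factor of safety n = P_cr / P = 43.344 / 29.7 = 1.46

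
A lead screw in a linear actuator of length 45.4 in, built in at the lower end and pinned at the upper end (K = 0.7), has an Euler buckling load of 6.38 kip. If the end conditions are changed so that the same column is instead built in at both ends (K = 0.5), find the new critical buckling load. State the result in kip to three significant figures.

P_cr ∝ 1/K², so P_cr,new = P_cr,old × (K_old/K_new)² = 6.38 × (0.7/0.5)²
= 6.38 × 1.960 = 12.5 kip

P_cr ≈ 12.5 kip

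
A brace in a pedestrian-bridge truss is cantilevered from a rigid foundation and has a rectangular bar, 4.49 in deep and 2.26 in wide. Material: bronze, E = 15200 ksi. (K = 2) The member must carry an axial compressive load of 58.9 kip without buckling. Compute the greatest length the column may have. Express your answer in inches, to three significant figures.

L_max ≈ 52.4 in

Buckling occurs about the weak axis: I_min = h·b³/12 with b = 2.26 in (the shorter side).
I_min = 4.49×2.26³/12 = 4.319 in⁴
At the buckling limit P_cr = P = 5.890×10^4 lb
From P_cr = π²EI/(K·L)²:  L = (1/K)·√(π²EI/P_cr) = (1/2)·√(π²×1.52×10^7×4.319/5.890×10^4)
L = 52.4 in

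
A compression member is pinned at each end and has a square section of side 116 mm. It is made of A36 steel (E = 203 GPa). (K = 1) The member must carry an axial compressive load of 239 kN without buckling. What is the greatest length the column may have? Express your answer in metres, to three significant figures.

I = a⁴/12 = 116⁴/12 = 1.509×10^7 mm⁴
I = 1.509×10^-5 m⁴
At the buckling limit P_cr = P = 2.390×10^5 N
From P_cr = π²EI/(K·L)²:  L = (1/K)·√(π²EI/P_cr) = (1/1)·√(π²×2.03×10^11×1.509×10^-5/2.390×10^5)
L = 11.2 m

L_max ≈ 11.2 m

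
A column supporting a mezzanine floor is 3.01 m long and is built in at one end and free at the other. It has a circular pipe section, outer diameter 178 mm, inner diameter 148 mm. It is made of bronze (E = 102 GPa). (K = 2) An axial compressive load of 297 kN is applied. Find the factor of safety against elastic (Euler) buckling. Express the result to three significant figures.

d_o = 178 mm, d_i = 148 mm
I = π(d_o⁴ − d_i⁴)/64 = π(178⁴ − 148.0⁴)/64 = 2.573×10^7 mm⁴
I = 2.573×10^7 mm⁴ = 2.573×10^-5 m⁴
Effective length L_e = K·L = 2 × 3.01 = 6.020 m
P_cr = π²EI / L_e² = π² × 102×10⁹ × 2.573×10^-5 / 6.020² = 7.146×10^5 N
Factor of safety n = P_cr / P = 714.63 / 297 = 2.41

n ≈ 2.41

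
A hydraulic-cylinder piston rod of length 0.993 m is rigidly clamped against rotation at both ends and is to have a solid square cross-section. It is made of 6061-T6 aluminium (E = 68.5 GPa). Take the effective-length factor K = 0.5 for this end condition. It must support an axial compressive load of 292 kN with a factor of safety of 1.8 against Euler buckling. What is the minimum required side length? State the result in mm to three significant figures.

Required P_cr = n·P = 1.8 × 292 = 525.6 kN
L_e = K·L = 0.5 × 0.993 = 0.4965 m
Required I = P_cr·L_e²/(π²E) = 5.256×10^5 × 0.4965² / (π² × 6.85×10^10) = 1.916×10^-7 m⁴
I_req = 1.916×10^5 mm⁴
Solid square: I = a⁴/12  ⇒  a = (12I)^(1/4) = (12×1.916×10^5)^(1/4) = 38.9 mm

a ≈ 38.9 mm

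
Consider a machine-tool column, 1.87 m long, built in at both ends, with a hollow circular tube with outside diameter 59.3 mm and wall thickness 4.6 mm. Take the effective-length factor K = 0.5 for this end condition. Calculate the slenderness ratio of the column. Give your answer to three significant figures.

Inner diameter d_i = 59.3 − 2×4.6 = 50.10 mm
I = π(d_o⁴ − d_i⁴)/64 = π(59.3⁴ − 50.10⁴)/64 = 2.977×10^5 mm⁴
A = 790.5 mm²;  r_min = √(I/A) = √(2.977×10^5/790.5) = 19.41 mm
L_e = K·L = 0.5 × 1.87 m = 0.9350 m = 935.00 mm
λ = L_e / r_min = 935.00 / 19.41 = 48.2

λ ≈ 48.2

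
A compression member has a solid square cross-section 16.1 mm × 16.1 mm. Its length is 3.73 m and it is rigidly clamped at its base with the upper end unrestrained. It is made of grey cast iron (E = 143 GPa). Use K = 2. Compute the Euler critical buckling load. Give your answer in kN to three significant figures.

P_cr ≈ 0.142 kN

I = a⁴/12 = 16.1⁴/12 = 5.599×10^3 mm⁴
I = 5.599×10^3 mm⁴ = 5.599×10^-9 m⁴
Effective length L_e = K·L = 2 × 3.73 = 7.460 m
P_cr = π²EI / L_e² = π² × 143×10⁹ × 5.599×10^-9 / 7.460² = 142.0 N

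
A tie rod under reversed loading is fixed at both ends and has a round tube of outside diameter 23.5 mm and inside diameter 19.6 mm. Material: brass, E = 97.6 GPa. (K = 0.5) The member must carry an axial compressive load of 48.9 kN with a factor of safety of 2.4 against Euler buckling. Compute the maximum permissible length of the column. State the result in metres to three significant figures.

d_o = 23.5 mm, d_i = 19.6 mm
I = π(d_o⁴ − d_i⁴)/64 = π(23.5⁴ − 19.60⁴)/64 = 7.726×10^3 mm⁴
I = 7.726×10^-9 m⁴
Required critical load P_cr = n·P = 2.4 × 48.9 = 117.4 kN = 1.174×10^5 N
From P_cr = π²EI/(K·L)²:  L = (1/K)·√(π²EI/P_cr) = (1/0.5)·√(π²×9.76×10^10×7.726×10^-9/1.174×10^5)
L = 0.504 m

L_max ≈ 0.504 m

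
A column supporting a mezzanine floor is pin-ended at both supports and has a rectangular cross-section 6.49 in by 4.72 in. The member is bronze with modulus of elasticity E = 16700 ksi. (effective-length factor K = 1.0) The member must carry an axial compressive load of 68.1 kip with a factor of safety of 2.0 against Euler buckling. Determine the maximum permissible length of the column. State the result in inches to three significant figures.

Buckling occurs about the weak axis: I_min = h·b³/12 with b = 4.72 in (the shorter side).
I_min = 6.49×4.72³/12 = 56.87 in⁴
Required critical load P_cr = n·P = 2.0 × 68.1 = 136.2 kip = 1.362×10^5 lb
From P_cr = π²EI/(K·L)²:  L = (1/K)·√(π²EI/P_cr) = (1/1)·√(π²×1.67×10^7×56.87/1.362×10^5)
L = 262 in

L_max ≈ 262 in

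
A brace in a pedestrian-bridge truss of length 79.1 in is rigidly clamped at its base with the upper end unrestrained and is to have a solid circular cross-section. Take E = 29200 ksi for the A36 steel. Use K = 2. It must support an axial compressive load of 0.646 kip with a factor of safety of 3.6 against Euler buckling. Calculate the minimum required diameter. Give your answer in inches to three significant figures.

Required P_cr = n·P = 3.6 × 0.646 = 2.326 kip
L_e = K·L = 2 × 79.1 = 158.2 in
Required I = P_cr·L_e²/(π²E) = 2.326×10^3 × 158.2² / (π² × 2.92×10^7) = 0.2020 in⁴
Solid circle: I = πd⁴/64  ⇒  d = (64I/π)^(1/4) = (64×0.2020/π)^(1/4) = 1.42 in

d ≈ 1.42 in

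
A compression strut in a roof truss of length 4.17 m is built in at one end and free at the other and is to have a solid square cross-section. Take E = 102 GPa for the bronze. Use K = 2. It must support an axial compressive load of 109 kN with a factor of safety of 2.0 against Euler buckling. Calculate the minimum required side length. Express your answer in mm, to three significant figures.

Required P_cr = n·P = 2.0 × 109 = 218.0 kN
L_e = K·L = 2 × 4.17 = 8.340 m
Required I = P_cr·L_e²/(π²E) = 2.180×10^5 × 8.340² / (π² × 1.02×10^11) = 1.506×10^-5 m⁴
I_req = 1.506×10^7 mm⁴
Solid square: I = a⁴/12  ⇒  a = (12I)^(1/4) = (12×1.506×10^7)^(1/4) = 116 mm

a ≈ 116 mm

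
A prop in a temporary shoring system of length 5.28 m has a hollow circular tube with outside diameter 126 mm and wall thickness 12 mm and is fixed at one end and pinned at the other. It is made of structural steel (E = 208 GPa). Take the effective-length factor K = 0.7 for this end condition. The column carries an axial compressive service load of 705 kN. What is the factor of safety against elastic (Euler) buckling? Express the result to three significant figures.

Inner diameter d_i = 126 − 2×12 = 102.0 mm
I = π(d_o⁴ − d_i⁴)/64 = π(126⁴ − 102.0⁴)/64 = 7.059×10^6 mm⁴
I = 7.059×10^6 mm⁴ = 7.059×10^-6 m⁴
Effective length L_e = K·L = 0.7 × 5.28 = 3.696 m
P_cr = π²EI / L_e² = π² × 208×10⁹ × 7.059×10^-6 / 3.696² = 1.061×10^6 N
Factor of safety n = P_cr / P = 1060.8 / 705 = 1.50

n ≈ 1.50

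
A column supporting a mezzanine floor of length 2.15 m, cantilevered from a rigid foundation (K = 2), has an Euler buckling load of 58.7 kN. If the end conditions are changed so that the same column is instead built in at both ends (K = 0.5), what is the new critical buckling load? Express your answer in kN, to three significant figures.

P_cr ≈ 939 kN

P_cr ∝ 1/K², so P_cr,new = P_cr,old × (K_old/K_new)² = 58.7 × (2/0.5)²
= 58.7 × 16.00 = 939 kN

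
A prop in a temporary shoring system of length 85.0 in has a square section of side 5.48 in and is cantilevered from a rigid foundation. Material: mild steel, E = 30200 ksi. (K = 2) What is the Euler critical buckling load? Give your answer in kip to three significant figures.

I = a⁴/12 = 5.48⁴/12 = 75.15 in⁴
Effective length L_e = K·L = 2 × 85.0 = 170.0 in
P_cr = π²EI / L_e² = π² × 30200×10³ × 75.15 / 170.0² = 7.751×10^5 lb

P_cr ≈ 775 kip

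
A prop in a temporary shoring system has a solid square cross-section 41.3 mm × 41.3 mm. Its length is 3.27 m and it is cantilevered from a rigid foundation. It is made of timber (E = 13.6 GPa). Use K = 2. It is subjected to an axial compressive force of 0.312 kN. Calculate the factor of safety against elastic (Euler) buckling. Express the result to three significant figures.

I = a⁴/12 = 41.3⁴/12 = 2.424×10^5 mm⁴
I = 2.424×10^5 mm⁴ = 2.424×10^-7 m⁴
Effective length L_e = K·L = 2 × 3.27 = 6.540 m
P_cr = π²EI / L_e² = π² × 13.6×10⁹ × 2.424×10^-7 / 6.540² = 760.9 N
Factor of safety n = P_cr / P = 0.76086 / 0.312 = 2.44

n ≈ 2.44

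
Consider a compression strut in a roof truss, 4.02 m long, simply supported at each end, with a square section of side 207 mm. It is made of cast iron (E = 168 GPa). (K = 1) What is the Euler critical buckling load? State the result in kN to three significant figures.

P_cr ≈ 15700 kN

I = a⁴/12 = 207⁴/12 = 1.530×10^8 mm⁴
I = 1.530×10^8 mm⁴ = 1.530×10^-4 m⁴
Effective length L_e = K·L = 1 × 4.02 = 4.020 m
P_cr = π²EI / L_e² = π² × 168×10⁹ × 1.530×10^-4 / 4.020² = 1.570×10^7 N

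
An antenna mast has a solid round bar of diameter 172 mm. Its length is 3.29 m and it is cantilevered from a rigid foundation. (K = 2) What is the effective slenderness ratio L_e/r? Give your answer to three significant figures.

For a solid circle r = d/4 = 172/4 = 43.00 mm
L_e = K·L = 2 × 3.29 m = 6.580 m = 6580.0 mm
λ = L_e / r_min = 6580.0 / 43.00 = 153

λ ≈ 153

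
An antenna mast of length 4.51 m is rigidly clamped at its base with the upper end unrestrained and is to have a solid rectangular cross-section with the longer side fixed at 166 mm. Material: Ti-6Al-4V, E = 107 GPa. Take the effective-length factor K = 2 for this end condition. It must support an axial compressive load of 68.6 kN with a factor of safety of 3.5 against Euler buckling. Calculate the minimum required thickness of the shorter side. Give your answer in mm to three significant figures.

b ≈ 110 mm

Required P_cr = n·P = 3.5 × 68.6 = 240.1 kN
L_e = K·L = 2 × 4.51 = 9.020 m
Required I = P_cr·L_e²/(π²E) = 2.401×10^5 × 9.020² / (π² × 1.07×10^11) = 1.850×10^-5 m⁴
I_req = 1.850×10^7 mm⁴
Rectangle, weak axis: I_min = h·b³/12 with h = 166 mm fixed  ⇒  b = (12I/h)^(1/3) = 110 mm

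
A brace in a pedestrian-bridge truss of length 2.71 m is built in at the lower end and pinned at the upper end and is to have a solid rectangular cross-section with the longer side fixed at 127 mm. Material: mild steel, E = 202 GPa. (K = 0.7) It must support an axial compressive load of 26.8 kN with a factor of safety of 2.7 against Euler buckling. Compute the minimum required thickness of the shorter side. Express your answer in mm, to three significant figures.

b ≈ 23.1 mm

Required P_cr = n·P = 2.7 × 26.8 = 72.36 kN
L_e = K·L = 0.7 × 2.71 = 1.897 m
Required I = P_cr·L_e²/(π²E) = 7.236×10^4 × 1.897² / (π² × 2.02×10^11) = 1.306×10^-7 m⁴
I_req = 1.306×10^5 mm⁴
Rectangle, weak axis: I_min = h·b³/12 with h = 127 mm fixed  ⇒  b = (12I/h)^(1/3) = 23.1 mm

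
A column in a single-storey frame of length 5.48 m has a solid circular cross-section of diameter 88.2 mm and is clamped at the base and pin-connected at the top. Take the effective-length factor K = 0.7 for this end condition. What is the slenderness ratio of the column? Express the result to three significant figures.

I = πd⁴/64 = π×88.2⁴/64 = 2.971×10^6 mm⁴
A = 6.110×10^3 mm²;  r_min = √(I/A) = √(2.971×10^6/6.110×10^3) = 22.05 mm
L_e = K·L = 0.7 × 5.48 m = 3.836 m = 3836.0 mm
λ = L_e / r_min = 3836.0 / 22.05 = 174

λ ≈ 174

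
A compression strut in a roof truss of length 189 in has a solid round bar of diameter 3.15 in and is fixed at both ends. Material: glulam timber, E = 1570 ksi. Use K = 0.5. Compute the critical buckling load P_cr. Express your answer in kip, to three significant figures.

I = πd⁴/64 = π×3.15⁴/64 = 4.833 in⁴
Effective length L_e = K·L = 0.5 × 189 = 94.50 in
P_cr = π²EI / L_e² = π² × 1570×10³ × 4.833 / 94.50² = 8.386×10^3 lb

P_cr ≈ 8.39 kip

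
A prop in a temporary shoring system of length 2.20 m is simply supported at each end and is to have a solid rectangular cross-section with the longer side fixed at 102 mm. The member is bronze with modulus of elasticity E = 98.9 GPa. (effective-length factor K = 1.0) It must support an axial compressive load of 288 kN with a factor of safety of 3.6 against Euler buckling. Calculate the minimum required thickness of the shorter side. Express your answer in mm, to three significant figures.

b ≈ 84.6 mm

Required P_cr = n·P = 3.6 × 288 = 1037 kN
L_e = K·L = 1 × 2.20 = 2.200 m
Required I = P_cr·L_e²/(π²E) = 1.037×10^6 × 2.200² / (π² × 9.89×10^10) = 5.141×10^-6 m⁴
I_req = 5.141×10^6 mm⁴
Rectangle, weak axis: I_min = h·b³/12 with h = 102 mm fixed  ⇒  b = (12I/h)^(1/3) = 84.6 mm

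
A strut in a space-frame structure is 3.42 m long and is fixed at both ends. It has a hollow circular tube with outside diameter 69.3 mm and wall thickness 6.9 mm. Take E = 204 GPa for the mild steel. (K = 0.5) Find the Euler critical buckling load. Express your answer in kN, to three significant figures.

P_cr ≈ 459 kN

Inner diameter d_i = 69.3 − 2×6.9 = 55.50 mm
I = π(d_o⁴ − d_i⁴)/64 = π(69.3⁴ − 55.50⁴)/64 = 6.664×10^5 mm⁴
I = 6.664×10^5 mm⁴ = 6.664×10^-7 m⁴
Effective length L_e = K·L = 0.5 × 3.42 = 1.710 m
P_cr = π²EI / L_e² = π² × 204×10⁹ × 6.664×10^-7 / 1.710² = 4.589×10^5 N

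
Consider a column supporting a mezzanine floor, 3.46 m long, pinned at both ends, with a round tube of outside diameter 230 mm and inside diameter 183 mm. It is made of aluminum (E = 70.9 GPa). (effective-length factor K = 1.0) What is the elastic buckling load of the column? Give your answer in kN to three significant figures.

d_o = 230 mm, d_i = 183 mm
I = π(d_o⁴ − d_i⁴)/64 = π(230⁴ − 183.0⁴)/64 = 8.231×10^7 mm⁴
I = 8.231×10^7 mm⁴ = 8.231×10^-5 m⁴
Effective length L_e = K·L = 1 × 3.46 = 3.460 m
P_cr = π²EI / L_e² = π² × 70.9×10⁹ × 8.231×10^-5 / 3.460² = 4.811×10^6 N

P_cr ≈ 4810 kN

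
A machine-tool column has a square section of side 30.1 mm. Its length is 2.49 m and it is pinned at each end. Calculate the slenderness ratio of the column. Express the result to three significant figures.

I = a⁴/12 = 30.1⁴/12 = 6.840×10^4 mm⁴
A = 906.0 mm²;  r_min = √(I/A) = √(6.840×10^4/906.0) = 8.689 mm
L_e = K·L = 1 × 2.49 m = 2.490 m = 2490.0 mm
λ = L_e / r_min = 2490.0 / 8.689 = 287

λ ≈ 287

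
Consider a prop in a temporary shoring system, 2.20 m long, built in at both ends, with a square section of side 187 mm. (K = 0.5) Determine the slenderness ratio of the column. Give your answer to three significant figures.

For a square r = a/√12 = 187/√12 = 53.98 mm
L_e = K·L = 0.5 × 2.20 m = 1.100 m = 1100.0 mm
λ = L_e / r_min = 1100.0 / 53.98 = 20.4

λ ≈ 20.4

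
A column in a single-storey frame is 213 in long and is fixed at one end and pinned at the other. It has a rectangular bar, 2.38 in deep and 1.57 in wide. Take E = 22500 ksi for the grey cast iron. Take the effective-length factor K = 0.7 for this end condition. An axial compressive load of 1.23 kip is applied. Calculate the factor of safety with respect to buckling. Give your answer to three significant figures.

n ≈ 6.23

Buckling occurs about the weak axis: I_min = h·b³/12 with b = 1.57 in (the shorter side).
I_min = 2.38×1.57³/12 = 0.7675 in⁴
Effective length L_e = K·L = 0.7 × 213 = 149.1 in
P_cr = π²EI / L_e² = π² × 22500×10³ × 0.7675 / 149.1² = 7.667×10^3 lb
Factor of safety n = P_cr / P = 7.6669 / 1.23 = 6.23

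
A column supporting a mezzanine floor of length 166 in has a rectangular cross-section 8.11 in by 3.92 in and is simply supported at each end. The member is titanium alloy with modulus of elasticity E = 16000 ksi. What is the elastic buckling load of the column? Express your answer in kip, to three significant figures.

Buckling occurs about the weak axis: I_min = h·b³/12 with b = 3.92 in (the shorter side).
I_min = 8.11×3.92³/12 = 40.71 in⁴
Effective length L_e = K·L = 1 × 166 = 166.0 in
P_cr = π²EI / L_e² = π² × 16000×10³ × 40.71 / 166.0² = 2.333×10^5 lb

P_cr ≈ 233 kip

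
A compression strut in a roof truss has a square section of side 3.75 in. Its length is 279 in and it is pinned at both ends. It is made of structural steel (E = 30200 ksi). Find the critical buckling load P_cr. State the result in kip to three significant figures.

I = a⁴/12 = 3.75⁴/12 = 16.48 in⁴
Effective length L_e = K·L = 1 × 279 = 279.0 in
P_cr = π²EI / L_e² = π² × 30200×10³ × 16.48 / 279.0² = 6.310×10^4 lb

P_cr ≈ 63.1 kip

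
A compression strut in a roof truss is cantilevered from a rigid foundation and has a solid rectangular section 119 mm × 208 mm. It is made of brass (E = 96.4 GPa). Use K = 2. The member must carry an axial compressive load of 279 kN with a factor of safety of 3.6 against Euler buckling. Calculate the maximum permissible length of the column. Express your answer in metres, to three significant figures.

Buckling occurs about the weak axis: I_min = h·b³/12 with b = 119 mm (the shorter side).
I_min = 208×119³/12 = 2.921×10^7 mm⁴
I = 2.921×10^-5 m⁴
Required critical load P_cr = n·P = 3.6 × 279 = 1004 kN = 1.004×10^6 N
From P_cr = π²EI/(K·L)²:  L = (1/K)·√(π²EI/P_cr) = (1/2)·√(π²×9.64×10^10×2.921×10^-5/1.004×10^6)
L = 2.63 m

L_max ≈ 2.63 m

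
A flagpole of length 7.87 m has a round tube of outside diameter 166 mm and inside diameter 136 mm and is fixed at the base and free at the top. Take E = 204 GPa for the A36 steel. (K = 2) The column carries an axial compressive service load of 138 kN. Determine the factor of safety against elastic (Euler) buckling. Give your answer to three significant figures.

n ≈ 1.21

d_o = 166 mm, d_i = 136 mm
I = π(d_o⁴ − d_i⁴)/64 = π(166⁴ − 136.0⁴)/64 = 2.048×10^7 mm⁴
I = 2.048×10^7 mm⁴ = 2.048×10^-5 m⁴
Effective length L_e = K·L = 2 × 7.87 = 15.74 m
P_cr = π²EI / L_e² = π² × 204×10⁹ × 2.048×10^-5 / 15.74² = 1.664×10^5 N
Factor of safety n = P_cr / P = 166.44 / 138 = 1.21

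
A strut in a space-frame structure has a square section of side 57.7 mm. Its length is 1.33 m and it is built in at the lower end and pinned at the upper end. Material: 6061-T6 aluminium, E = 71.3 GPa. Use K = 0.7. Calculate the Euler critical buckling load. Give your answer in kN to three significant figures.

I = a⁴/12 = 57.7⁴/12 = 9.237×10^5 mm⁴
I = 9.237×10^5 mm⁴ = 9.237×10^-7 m⁴
Effective length L_e = K·L = 0.7 × 1.33 = 0.9310 m
P_cr = π²EI / L_e² = π² × 71.3×10⁹ × 9.237×10^-7 / 0.9310² = 7.499×10^5 N

P_cr ≈ 750 kN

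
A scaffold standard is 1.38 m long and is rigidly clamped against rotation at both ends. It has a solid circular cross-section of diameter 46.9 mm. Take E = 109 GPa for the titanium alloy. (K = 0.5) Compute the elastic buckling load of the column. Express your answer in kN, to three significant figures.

I = πd⁴/64 = π×46.9⁴/64 = 2.375×10^5 mm⁴
I = 2.375×10^5 mm⁴ = 2.375×10^-7 m⁴
Effective length L_e = K·L = 0.5 × 1.38 = 0.6900 m
P_cr = π²EI / L_e² = π² × 109×10⁹ × 2.375×10^-7 / 0.6900² = 5.366×10^5 N

P_cr ≈ 537 kN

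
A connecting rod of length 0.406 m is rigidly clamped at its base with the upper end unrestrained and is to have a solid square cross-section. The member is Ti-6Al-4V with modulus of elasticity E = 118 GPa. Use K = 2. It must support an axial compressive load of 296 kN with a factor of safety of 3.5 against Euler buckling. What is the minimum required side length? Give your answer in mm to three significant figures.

Required P_cr = n·P = 3.5 × 296 = 1036 kN
L_e = K·L = 2 × 0.406 = 0.8120 m
Required I = P_cr·L_e²/(π²E) = 1.036×10^6 × 0.8120² / (π² × 1.18×10^11) = 5.865×10^-7 m⁴
I_req = 5.865×10^5 mm⁴
Solid square: I = a⁴/12  ⇒  a = (12I)^(1/4) = (12×5.865×10^5)^(1/4) = 51.5 mm

a ≈ 51.5 mm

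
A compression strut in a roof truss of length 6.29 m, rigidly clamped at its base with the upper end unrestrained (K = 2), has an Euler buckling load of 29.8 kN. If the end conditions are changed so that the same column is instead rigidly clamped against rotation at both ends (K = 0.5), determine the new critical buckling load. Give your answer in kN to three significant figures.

P_cr ≈ 477 kN

P_cr ∝ 1/K², so P_cr,new = P_cr,old × (K_old/K_new)² = 29.8 × (2/0.5)²
= 29.8 × 16.00 = 477 kN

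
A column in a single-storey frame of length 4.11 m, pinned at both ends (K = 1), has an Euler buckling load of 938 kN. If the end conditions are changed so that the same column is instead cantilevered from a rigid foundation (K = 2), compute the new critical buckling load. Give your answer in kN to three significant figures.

P_cr ∝ 1/K², so P_cr,new = P_cr,old × (K_old/K_new)² = 938 × (1/2)²
= 938 × 0.2500 = 234 kN

P_cr ≈ 234 kN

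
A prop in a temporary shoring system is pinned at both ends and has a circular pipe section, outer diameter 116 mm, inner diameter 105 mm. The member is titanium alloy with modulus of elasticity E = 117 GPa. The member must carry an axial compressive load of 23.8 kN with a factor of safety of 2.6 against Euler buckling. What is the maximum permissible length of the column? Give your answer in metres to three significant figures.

d_o = 116 mm, d_i = 105 mm
I = π(d_o⁴ − d_i⁴)/64 = π(116⁴ − 105.0⁴)/64 = 2.921×10^6 mm⁴
I = 2.921×10^-6 m⁴
Required critical load P_cr = n·P = 2.6 × 23.8 = 61.88 kN = 6.188×10^4 N
From P_cr = π²EI/(K·L)²:  L = (1/K)·√(π²EI/P_cr) = (1/1)·√(π²×1.17×10^11×2.921×10^-6/6.188×10^4)
L = 7.38 m

L_max ≈ 7.38 m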